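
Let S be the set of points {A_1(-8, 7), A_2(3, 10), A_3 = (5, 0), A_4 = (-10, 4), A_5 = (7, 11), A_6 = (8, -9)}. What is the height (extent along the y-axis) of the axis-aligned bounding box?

20

max y = 11, min y = -9, so height = 20.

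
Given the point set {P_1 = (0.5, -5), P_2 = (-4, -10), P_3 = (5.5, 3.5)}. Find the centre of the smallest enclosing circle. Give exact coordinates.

(0.75, -3.25)

Side lengths²: P_1P_2² = 45.25, P_1P_3² = 97.25, P_2P_3² = 272.5.
Since P_2P_3² = 272.5 ≥ 97.25 + 45.25 = 142.5, the angle opposite P_2P_3 is not acute, so the smallest enclosing circle has P_2P_3 as diameter.
Centre = midpoint of P_2P_3 = (0.75, -3.25), r² = 272.5/4 = 68.125.
Centre = (0.75, -3.25).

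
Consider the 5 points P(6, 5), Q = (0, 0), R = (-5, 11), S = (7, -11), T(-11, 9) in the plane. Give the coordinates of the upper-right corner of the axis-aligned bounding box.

(7, 11)

x-range [-11, 7], y-range [-11, 11].
The upper-right corner is (7, 11).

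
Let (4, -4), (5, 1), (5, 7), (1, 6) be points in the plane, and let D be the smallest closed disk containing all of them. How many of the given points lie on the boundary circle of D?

3

The minimum enclosing circle is determined by three boundary points: (4, -4), (5, 7), (1, 6).
Their circumcentre is (365/86, 131/86) with r² = 113033/3698.
The farthest remaining point (5, 1) is at distance² 3125/3698 ≤ 113033/3698.
The points at distance exactly r from the centre are (4, -4), (5, 7), (1, 6) — 3 points.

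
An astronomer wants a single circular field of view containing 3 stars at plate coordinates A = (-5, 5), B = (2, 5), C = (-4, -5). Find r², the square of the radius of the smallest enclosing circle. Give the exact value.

Side lengths²: AB² = 49, AC² = 101, BC² = 136.
Since BC² = 136 < 101 + 49 = 150, the triangle is acute, so the smallest enclosing circle is the circumcircle.
Circumcentre = (-1.5, 0.3), r² = 34.34.

34.34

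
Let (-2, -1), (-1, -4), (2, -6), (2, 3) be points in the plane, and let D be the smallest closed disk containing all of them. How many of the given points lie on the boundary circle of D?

2

The farthest pair is (2, -6)–(2, 3) with squared distance 81. The circle on this segment as diameter has centre (2, -1.5) and r² = 81/4 = 20.25.
Check (-2, -1): distance² to centre = 16.25 ≤ 20.25, so it lies inside.
All remaining points lie in this disk, and no smaller disk contains both endpoints, so this is the minimum enclosing circle.
The points at distance exactly r from the centre are (2, -6), (2, 3) — 2 points.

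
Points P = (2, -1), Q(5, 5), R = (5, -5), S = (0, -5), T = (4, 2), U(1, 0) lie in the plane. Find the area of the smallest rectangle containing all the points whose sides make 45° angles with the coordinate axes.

75

In coordinates u = x + y, v = x − y the rectangle is axis-aligned; the map (x,y)→(u,v) scales areas by 2.
u-values: 1, 10, 0, -5, 6, 1; range = 10 − (-5) = 15.
v-values: 3, 0, 10, 5, 2, 1; range = 10 − 0 = 10.
Area = (15 × 10) / 2 = 75.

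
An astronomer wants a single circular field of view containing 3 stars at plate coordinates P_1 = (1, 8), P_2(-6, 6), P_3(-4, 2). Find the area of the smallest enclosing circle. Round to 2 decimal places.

Side lengths²: P_1P_2² = 53, P_1P_3² = 61, P_2P_3² = 20.
Since P_1P_3² = 61 < 53 + 20 = 73, the triangle is acute, so the smallest enclosing circle is the circumcircle.
Circumcentre = (-2.0625, 5.46875), r² = 15.7861328125.
Area = π·r² = π·15.7861328125 ≈ 49.59.

49.59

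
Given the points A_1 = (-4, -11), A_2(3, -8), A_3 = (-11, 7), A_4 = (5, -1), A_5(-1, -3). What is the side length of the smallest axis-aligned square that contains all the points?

18

The bounding box has width 16 and height 18.
An axis-aligned square enclosing the set must have side ≥ max(width, height).
So the minimum side is max(16, 18) = 18.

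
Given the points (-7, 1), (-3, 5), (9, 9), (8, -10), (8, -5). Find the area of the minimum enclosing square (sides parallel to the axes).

361

The bounding box has width 16 and height 19.
An axis-aligned square enclosing the set must have side ≥ max(width, height).
So the minimum side is max(16, 19) = 19.
Area = 19² = 361.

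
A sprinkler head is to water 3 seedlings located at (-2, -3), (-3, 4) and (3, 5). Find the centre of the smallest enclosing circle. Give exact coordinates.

(0.5, 1)

Call the three points A, B, C in the order given.
Side lengths²: AB² = 50, AC² = 89, BC² = 37.
Since AC² = 89 ≥ 50 + 37 = 87, the angle opposite AC is not acute, so the smallest enclosing circle has AC as diameter.
Centre = midpoint of AC = (0.5, 1), r² = 89/4 = 22.25.
Centre = (0.5, 1).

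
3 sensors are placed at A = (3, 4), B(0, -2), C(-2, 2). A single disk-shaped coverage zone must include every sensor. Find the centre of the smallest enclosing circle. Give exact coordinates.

(1.25, 1.125)

Side lengths²: AB² = 45, AC² = 29, BC² = 20.
Since AB² = 45 < 29 + 20 = 49, the triangle is acute, so the smallest enclosing circle is the circumcircle.
Circumcentre = (1.25, 1.125), r² = 11.328125.
Centre = (1.25, 1.125).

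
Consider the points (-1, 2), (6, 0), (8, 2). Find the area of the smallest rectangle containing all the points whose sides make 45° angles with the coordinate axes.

In coordinates u = x + y, v = x − y the rectangle is axis-aligned; the map (x,y)→(u,v) scales areas by 2.
u-values: 1, 6, 10; range = 10 − 1 = 9.
v-values: -3, 6, 6; range = 6 − (-3) = 9.
Area = (9 × 9) / 2 = 40.5.

40.5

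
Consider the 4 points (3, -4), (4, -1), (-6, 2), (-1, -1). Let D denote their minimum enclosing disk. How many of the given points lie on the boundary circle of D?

The minimum enclosing circle of a finite set is fixed by two of the points (as a diameter) or three (as a circumcircle).
The minimum enclosing circle is determined by three boundary points: (3, -4), (4, -1), (-6, 2).
Their circumcentre is (-31/22, -19/22) with r² = 7085/242.
The farthest remaining point (-1, -1) is at distance² 45/242 ≤ 7085/242.
The points at distance exactly r from the centre are (3, -4), (4, -1), (-6, 2) — 3 points.

3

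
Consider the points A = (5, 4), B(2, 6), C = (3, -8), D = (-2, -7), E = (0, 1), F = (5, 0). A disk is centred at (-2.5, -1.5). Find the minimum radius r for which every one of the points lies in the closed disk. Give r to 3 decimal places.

9.301

The required radius is the distance from (-2.5, -1.5) to the farthest point.
Squared distances: 86.5, 76.5, 72.5, 30.5, 12.5, 58.5.
Maximum is 86.5, attained at A.
r = √(86.5) ≈ 9.301.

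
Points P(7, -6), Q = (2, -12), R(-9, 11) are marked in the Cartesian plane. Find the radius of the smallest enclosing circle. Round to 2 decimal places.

Side lengths²: PQ² = 61, PR² = 545, QR² = 650.
Since QR² = 650 ≥ 545 + 61 = 606, the angle opposite QR is not acute, so the smallest enclosing circle has QR as diameter.
Centre = midpoint of QR = (-3.5, -0.5), r² = 650/4 = 162.5.
r = √(162.5) ≈ 12.75.

12.75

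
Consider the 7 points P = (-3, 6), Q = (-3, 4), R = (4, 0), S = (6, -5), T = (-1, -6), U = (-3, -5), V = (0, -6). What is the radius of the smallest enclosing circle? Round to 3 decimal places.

The farthest pair is P–S with squared distance 202. The circle on this segment as diameter has centre (1.5, 0.5) and r² = 202/4 = 50.5.
Check Q: distance² to centre = 32.5 ≤ 50.5, so it lies inside.
All remaining points lie in this disk, and no smaller disk contains both endpoints, so this is the minimum enclosing circle.
r = √(50.5) ≈ 7.106.

7.106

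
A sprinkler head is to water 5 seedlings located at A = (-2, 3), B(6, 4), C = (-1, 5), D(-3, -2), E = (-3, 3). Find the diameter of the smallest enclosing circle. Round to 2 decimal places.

10.82

A smallest enclosing disk is always determined by at most three of the input points on its boundary.
The farthest pair is B–D with squared distance 117. The circle on this segment as diameter has centre (1.5, 1) and r² = 117/4 = 29.25.
Check A: distance² to centre = 16.25 ≤ 29.25, so it lies inside.
All remaining points lie in this disk, and no smaller disk contains both endpoints, so this is the minimum enclosing circle.
Diameter = 2r = 2√(29.25) ≈ 10.82.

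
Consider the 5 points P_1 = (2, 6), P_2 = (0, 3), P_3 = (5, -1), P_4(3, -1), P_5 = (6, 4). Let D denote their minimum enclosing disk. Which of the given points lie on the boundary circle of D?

The farthest pair is P_1–P_3 with squared distance 58. The circle on this segment as diameter has centre (3.5, 2.5) and r² = 58/4 = 14.5.
Check P_2: distance² to centre = 12.5 ≤ 14.5, so it lies inside.
All remaining points lie in this disk, and no smaller disk contains both endpoints, so this is the minimum enclosing circle.
The points at distance exactly r from the centre are P_1, P_3 — 2 points.

P_1, P_3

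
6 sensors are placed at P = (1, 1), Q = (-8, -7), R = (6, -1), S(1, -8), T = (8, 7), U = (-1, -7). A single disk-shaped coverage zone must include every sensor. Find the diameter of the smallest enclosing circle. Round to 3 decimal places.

By Welzl's lemma the MEC is supported by two points (diametrically opposite) or three points (on a circumcircle).
The farthest pair is Q–T with squared distance 452. The circle on this segment as diameter has centre (0, 0) and r² = 452/4 = 113.
Check P: distance² to centre = 2 ≤ 113, so it lies inside.
All remaining points lie in this disk, and no smaller disk contains both endpoints, so this is the minimum enclosing circle.
Diameter = 2r = 2√113 ≈ 21.260.

21.260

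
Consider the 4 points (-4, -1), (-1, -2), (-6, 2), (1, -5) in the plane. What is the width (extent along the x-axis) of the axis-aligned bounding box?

7

max x = 1, min x = -6, so width = 7.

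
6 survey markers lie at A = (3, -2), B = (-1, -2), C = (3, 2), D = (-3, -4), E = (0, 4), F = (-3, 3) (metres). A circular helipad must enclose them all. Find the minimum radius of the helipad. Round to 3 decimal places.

The minimum enclosing circle is determined by three boundary points: C, D, E.
Their circumcentre is (-0.7, -0.3) with r² = 18.98.
The farthest remaining point A is at distance² 16.58 ≤ 18.98.
r = √(18.98) ≈ 4.357.

4.357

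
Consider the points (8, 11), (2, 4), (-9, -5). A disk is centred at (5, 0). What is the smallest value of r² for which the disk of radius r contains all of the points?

The required radius is the distance from (5, 0) to the farthest point.
Squared distances: 130, 25, 221.
Maximum is 221, attained at (-9, -5).

221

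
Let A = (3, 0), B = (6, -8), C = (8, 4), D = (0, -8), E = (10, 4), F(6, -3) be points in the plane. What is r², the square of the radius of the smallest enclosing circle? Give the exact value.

The minimum enclosing circle of a finite set is fixed by two of the points (as a diameter) or three (as a circumcircle).
The farthest pair is D–E with squared distance 244. The circle on this segment as diameter has centre (5, -2) and r² = 244/4 = 61.
Check A: distance² to centre = 8 ≤ 61, so it lies inside.
All remaining points lie in this disk, and no smaller disk contains both endpoints, so this is the minimum enclosing circle.

61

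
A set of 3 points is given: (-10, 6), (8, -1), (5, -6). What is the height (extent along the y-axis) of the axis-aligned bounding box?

12

max y = 6, min y = -6, so height = 12.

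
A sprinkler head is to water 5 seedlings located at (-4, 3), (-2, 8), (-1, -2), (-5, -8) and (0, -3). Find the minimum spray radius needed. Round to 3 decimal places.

A smallest enclosing disk is always determined by at most three of the input points on its boundary.
The farthest pair is (-2, 8)–(-5, -8) with squared distance 265. The circle on this segment as diameter has centre (-3.5, 0) and r² = 265/4 = 66.25.
Check (-4, 3): distance² to centre = 9.25 ≤ 66.25, so it lies inside.
All remaining points lie in this disk, and no smaller disk contains both endpoints, so this is the minimum enclosing circle.
r = √(66.25) ≈ 8.139.

8.139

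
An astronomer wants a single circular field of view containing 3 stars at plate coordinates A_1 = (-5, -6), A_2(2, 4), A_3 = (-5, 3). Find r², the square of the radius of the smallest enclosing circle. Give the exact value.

Side lengths²: A_1A_2² = 149, A_1A_3² = 81, A_2A_3² = 50.
Since A_1A_2² = 149 ≥ 81 + 50 = 131, the angle opposite A_1A_2 is not acute, so the smallest enclosing circle has A_1A_2 as diameter.
Centre = midpoint of A_1A_2 = (-1.5, -1), r² = 149/4 = 37.25.

37.25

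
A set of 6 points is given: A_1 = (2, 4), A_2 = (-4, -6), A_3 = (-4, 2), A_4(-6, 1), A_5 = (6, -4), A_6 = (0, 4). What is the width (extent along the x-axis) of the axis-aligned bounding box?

max x = 6, min x = -6, so width = 12.

12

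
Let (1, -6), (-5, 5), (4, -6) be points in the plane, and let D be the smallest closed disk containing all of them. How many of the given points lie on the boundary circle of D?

2

Call the three points A, B, C in the order given.
Side lengths²: AB² = 157, AC² = 9, BC² = 202.
Since BC² = 202 ≥ 157 + 9 = 166, the angle opposite BC is not acute, so the smallest enclosing circle has BC as diameter.
Centre = midpoint of BC = (-0.5, -0.5), r² = 202/4 = 50.5.
The points at distance exactly r from the centre are (-5, 5), (4, -6) — 2 points.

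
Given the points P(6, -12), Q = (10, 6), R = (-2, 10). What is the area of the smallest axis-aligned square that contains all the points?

484

The bounding box has width 12 and height 22.
An axis-aligned square enclosing the set must have side ≥ max(width, height).
So the minimum side is max(12, 22) = 22.
Area = 22² = 484.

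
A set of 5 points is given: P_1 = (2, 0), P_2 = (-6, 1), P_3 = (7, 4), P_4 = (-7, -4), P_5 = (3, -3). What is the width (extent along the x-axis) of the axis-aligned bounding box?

14

max x = 7, min x = -7, so width = 14.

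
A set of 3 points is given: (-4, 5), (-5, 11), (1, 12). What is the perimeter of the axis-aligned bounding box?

26

Width = max x − min x = 1 − (-5) = 6.
Height = max y − min y = 12 − 5 = 7.
Perimeter = 2(6 + 7) = 26.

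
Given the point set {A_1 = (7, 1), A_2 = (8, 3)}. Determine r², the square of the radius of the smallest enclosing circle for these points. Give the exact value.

The smallest circle enclosing two points has them as diameter endpoints.
Centre = midpoint = (7.5, 2); r² = |A_1A_2|²/4 = 5/4 = 1.25.

1.25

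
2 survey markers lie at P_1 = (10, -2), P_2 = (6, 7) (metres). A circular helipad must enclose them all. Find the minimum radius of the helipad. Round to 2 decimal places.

The smallest circle enclosing two points has them as diameter endpoints.
Centre = midpoint = (8, 2.5); r² = |P_1P_2|²/4 = 97/4 = 24.25.
r = √(24.25) ≈ 4.92.

4.92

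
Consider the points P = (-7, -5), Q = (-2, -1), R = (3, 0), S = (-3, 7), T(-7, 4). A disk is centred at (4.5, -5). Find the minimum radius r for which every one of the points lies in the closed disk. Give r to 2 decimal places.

The required radius is the distance from (4.5, -5) to the farthest point.
Squared distances: 132.25, 58.25, 27.25, 200.25, 213.25.
Maximum is 213.25, attained at T.
r = √(213.25) ≈ 14.60.

14.60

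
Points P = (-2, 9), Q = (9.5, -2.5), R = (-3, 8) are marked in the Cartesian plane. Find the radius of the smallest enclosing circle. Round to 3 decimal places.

Side lengths²: PQ² = 264.5, PR² = 2, QR² = 266.5.
Since QR² = 266.5 ≥ 264.5 + 2 = 266.5, the angle opposite QR is not acute, so the smallest enclosing circle has QR as diameter.
Centre = midpoint of QR = (3.25, 2.75), r² = 266.5/4 = 66.625.
r = √(66.625) ≈ 8.162.

8.162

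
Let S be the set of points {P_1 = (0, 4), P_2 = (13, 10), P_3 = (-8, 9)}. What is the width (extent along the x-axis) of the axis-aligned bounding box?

max x = 13, min x = -8, so width = 21.

21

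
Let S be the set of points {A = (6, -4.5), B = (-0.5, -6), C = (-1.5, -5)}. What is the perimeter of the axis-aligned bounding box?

18

Width = max x − min x = 6 − (-1.5) = 7.5.
Height = max y − min y = -4.5 − (-6) = 1.5.
Perimeter = 2(7.5 + 1.5) = 18.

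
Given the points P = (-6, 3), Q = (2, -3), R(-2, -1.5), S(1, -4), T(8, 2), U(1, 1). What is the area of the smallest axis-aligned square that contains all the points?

The bounding box has width 14 and height 7.
An axis-aligned square enclosing the set must have side ≥ max(width, height).
So the minimum side is max(14, 7) = 14.
Area = 14² = 196.

196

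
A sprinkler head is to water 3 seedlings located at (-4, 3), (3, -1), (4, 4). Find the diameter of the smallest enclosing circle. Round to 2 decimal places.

8.50

Call the three points A, B, C in the order given.
Side lengths²: AB² = 65, AC² = 65, BC² = 26.
Since AC² = 65 < 65 + 26 = 91, the triangle is acute, so the smallest enclosing circle is the circumcircle.
Circumcentre = (1/6, 13/6), r² = 325/18.
Diameter = 2r = 2√(325/18) ≈ 8.50.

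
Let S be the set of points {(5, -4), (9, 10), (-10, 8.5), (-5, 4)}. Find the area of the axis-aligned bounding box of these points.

x ranges over [-10, 9], width 19.
y ranges over [-4, 10], height 14.
Area = 19 × 14 = 266.

266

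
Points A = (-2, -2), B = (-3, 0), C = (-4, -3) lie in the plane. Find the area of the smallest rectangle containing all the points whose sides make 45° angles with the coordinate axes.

6

In coordinates u = x + y, v = x − y the rectangle is axis-aligned; the map (x,y)→(u,v) scales areas by 2.
u-values: -4, -3, -7; range = -3 − (-7) = 4.
v-values: 0, -3, -1; range = 0 − (-3) = 3.
Area = (4 × 3) / 2 = 6.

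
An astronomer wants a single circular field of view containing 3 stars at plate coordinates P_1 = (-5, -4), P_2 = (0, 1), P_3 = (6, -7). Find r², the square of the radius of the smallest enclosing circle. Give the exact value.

Side lengths²: P_1P_2² = 50, P_1P_3² = 130, P_2P_3² = 100.
Since P_1P_3² = 130 < 100 + 50 = 150, the triangle is acute, so the smallest enclosing circle is the circumcircle.
Circumcentre = (5/7, -33/7), r² = 1625/49.

1625/49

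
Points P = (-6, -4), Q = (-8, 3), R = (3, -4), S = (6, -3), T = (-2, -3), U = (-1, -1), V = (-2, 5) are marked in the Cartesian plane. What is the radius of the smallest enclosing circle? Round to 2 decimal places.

7.62

The minimum enclosing circle of a finite set is fixed by two of the points (as a diameter) or three (as a circumcircle).
The farthest pair is Q–S with squared distance 232. The circle on this segment as diameter has centre (-1, 0) and r² = 232/4 = 58.
Check P: distance² to centre = 41 ≤ 58, so it lies inside.
All remaining points lie in this disk, and no smaller disk contains both endpoints, so this is the minimum enclosing circle.
r = √58 ≈ 7.62.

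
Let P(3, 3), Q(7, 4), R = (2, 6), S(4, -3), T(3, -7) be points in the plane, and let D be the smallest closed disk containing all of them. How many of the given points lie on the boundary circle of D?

A smallest enclosing disk is always determined by at most three of the input points on its boundary.
The farthest pair is R–T with squared distance 170. The circle on this segment as diameter has centre (2.5, -0.5) and r² = 170/4 = 42.5.
Check P: distance² to centre = 12.5 ≤ 42.5, so it lies inside.
All remaining points lie in this disk, and no smaller disk contains both endpoints, so this is the minimum enclosing circle.
The points at distance exactly r from the centre are R, T — 2 points.

2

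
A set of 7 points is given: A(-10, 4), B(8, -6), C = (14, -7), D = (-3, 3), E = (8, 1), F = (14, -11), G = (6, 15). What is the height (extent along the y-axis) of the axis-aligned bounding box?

max y = 15, min y = -11, so height = 26.

26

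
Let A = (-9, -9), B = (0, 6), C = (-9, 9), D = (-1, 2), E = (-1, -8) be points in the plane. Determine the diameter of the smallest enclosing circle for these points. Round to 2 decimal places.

18.93

The minimum enclosing circle is determined by three boundary points: A, C, E.
Their circumcentre is (-6.0625, 0) with r² = 89.62890625.
The farthest remaining point B is at distance² 72.75390625 ≤ 89.62890625.
Diameter = 2r = 2√(89.62890625) ≈ 18.93.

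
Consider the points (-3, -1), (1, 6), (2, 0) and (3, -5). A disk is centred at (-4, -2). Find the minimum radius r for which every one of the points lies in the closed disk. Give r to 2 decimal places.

9.43

The required radius is the distance from (-4, -2) to the farthest point.
Squared distances: 2, 89, 40, 58.
Maximum is 89, attained at (1, 6).
r = √89 ≈ 9.43.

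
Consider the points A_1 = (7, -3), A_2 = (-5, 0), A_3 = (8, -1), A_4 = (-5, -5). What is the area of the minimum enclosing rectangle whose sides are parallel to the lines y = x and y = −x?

In coordinates u = x + y, v = x − y the rectangle is axis-aligned; the map (x,y)→(u,v) scales areas by 2.
u-values: 4, -5, 7, -10; range = 7 − (-10) = 17.
v-values: 10, -5, 9, 0; range = 10 − (-5) = 15.
Area = (17 × 15) / 2 = 127.5.

127.5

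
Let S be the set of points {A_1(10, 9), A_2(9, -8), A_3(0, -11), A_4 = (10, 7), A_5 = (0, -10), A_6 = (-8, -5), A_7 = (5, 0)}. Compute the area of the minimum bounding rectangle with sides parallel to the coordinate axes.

360

x ranges over [-8, 10], width 18.
y ranges over [-11, 9], height 20.
Area = 18 × 20 = 360.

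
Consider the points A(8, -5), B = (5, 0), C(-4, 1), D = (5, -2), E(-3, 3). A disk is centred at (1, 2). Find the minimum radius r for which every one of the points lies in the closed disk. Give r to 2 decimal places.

9.90

The required radius is the distance from (1, 2) to the farthest point.
Squared distances: 98, 20, 26, 32, 17.
Maximum is 98, attained at A.
r = √98 ≈ 9.90.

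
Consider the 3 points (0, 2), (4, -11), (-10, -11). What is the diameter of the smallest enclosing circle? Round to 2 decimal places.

17.16

Call the three points A, B, C in the order given.
Side lengths²: AB² = 185, AC² = 269, BC² = 196.
Since AC² = 269 < 196 + 185 = 381, the triangle is acute, so the smallest enclosing circle is the circumcircle.
Circumcentre = (-3, -157/26), r² = 49765/676.
Diameter = 2r = 2√(49765/676) ≈ 17.16.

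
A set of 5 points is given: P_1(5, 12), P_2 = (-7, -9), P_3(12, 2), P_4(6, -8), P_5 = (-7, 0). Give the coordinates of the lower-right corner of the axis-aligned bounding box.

x-range [-7, 12], y-range [-9, 12].
The lower-right corner is (12, -9).

(12, -9)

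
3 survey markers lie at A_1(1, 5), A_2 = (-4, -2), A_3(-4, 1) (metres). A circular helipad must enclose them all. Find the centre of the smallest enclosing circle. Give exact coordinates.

Side lengths²: A_1A_2² = 74, A_1A_3² = 41, A_2A_3² = 9.
Since A_1A_2² = 74 ≥ 41 + 9 = 50, the angle opposite A_1A_2 is not acute, so the smallest enclosing circle has A_1A_2 as diameter.
Centre = midpoint of A_1A_2 = (-1.5, 1.5), r² = 74/4 = 18.5.
Centre = (-1.5, 1.5).

(-1.5, 1.5)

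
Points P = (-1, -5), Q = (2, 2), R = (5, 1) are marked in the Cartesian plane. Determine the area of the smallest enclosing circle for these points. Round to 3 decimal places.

56.549

Side lengths²: PQ² = 58, PR² = 72, QR² = 10.
Since PR² = 72 ≥ 58 + 10 = 68, the angle opposite PR is not acute, so the smallest enclosing circle has PR as diameter.
Centre = midpoint of PR = (2, -2), r² = 72/4 = 18.
Area = π·r² = π·18 ≈ 56.549.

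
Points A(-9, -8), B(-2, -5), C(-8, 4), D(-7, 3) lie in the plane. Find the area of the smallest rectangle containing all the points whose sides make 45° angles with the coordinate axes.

In coordinates u = x + y, v = x − y the rectangle is axis-aligned; the map (x,y)→(u,v) scales areas by 2.
u-values: -17, -7, -4, -4; range = -4 − (-17) = 13.
v-values: -1, 3, -12, -10; range = 3 − (-12) = 15.
Area = (13 × 15) / 2 = 97.5.

97.5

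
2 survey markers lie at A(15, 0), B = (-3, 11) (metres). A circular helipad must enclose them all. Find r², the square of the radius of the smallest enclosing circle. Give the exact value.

The smallest circle enclosing two points has them as diameter endpoints.
Centre = midpoint = (6, 5.5); r² = |AB|²/4 = 445/4 = 111.25.

111.25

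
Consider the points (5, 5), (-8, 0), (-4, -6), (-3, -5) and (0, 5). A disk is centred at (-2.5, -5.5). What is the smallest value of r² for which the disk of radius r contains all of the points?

166.5

The required radius is the distance from (-2.5, -5.5) to the farthest point.
Squared distances: 166.5, 60.5, 2.5, 0.5, 116.5.
Maximum is 166.5, attained at (5, 5).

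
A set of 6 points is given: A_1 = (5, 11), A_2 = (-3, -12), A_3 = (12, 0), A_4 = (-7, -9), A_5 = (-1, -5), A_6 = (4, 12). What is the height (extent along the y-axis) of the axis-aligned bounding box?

24

max y = 12, min y = -12, so height = 24.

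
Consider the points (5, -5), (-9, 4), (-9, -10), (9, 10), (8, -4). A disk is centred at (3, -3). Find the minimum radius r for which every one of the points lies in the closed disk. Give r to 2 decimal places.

14.32

The required radius is the distance from (3, -3) to the farthest point.
Squared distances: 8, 193, 193, 205, 26.
Maximum is 205, attained at (9, 10).
r = √205 ≈ 14.32.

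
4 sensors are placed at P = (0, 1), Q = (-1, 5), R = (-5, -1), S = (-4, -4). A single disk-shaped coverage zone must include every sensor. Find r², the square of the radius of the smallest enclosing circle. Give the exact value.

By Welzl's lemma the MEC is supported by two points (diametrically opposite) or three points (on a circumcircle).
The farthest pair is Q–S with squared distance 90. The circle on this segment as diameter has centre (-2.5, 0.5) and r² = 90/4 = 22.5.
Check P: distance² to centre = 6.5 ≤ 22.5, so it lies inside.
All remaining points lie in this disk, and no smaller disk contains both endpoints, so this is the minimum enclosing circle.

22.5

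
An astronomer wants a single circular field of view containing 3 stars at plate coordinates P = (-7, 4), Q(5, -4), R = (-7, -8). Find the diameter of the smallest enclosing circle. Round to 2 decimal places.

15.20

Side lengths²: PQ² = 208, PR² = 144, QR² = 160.
Since PQ² = 208 < 160 + 144 = 304, the triangle is acute, so the smallest enclosing circle is the circumcircle.
Circumcentre = (-7/3, -2), r² = 520/9.
Diameter = 2r = 2√(520/9) ≈ 15.20.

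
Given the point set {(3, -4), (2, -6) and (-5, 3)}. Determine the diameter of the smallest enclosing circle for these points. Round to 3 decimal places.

Call the three points A, B, C in the order given.
Side lengths²: AB² = 5, AC² = 113, BC² = 130.
Since BC² = 130 ≥ 113 + 5 = 118, the angle opposite BC is not acute, so the smallest enclosing circle has BC as diameter.
Centre = midpoint of BC = (-1.5, -1.5), r² = 130/4 = 32.5.
Diameter = 2r = 2√(32.5) ≈ 11.402.

11.402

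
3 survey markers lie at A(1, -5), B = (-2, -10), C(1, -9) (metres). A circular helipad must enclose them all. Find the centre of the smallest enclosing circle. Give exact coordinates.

Side lengths²: AB² = 34, AC² = 16, BC² = 10.
Since AB² = 34 ≥ 16 + 10 = 26, the angle opposite AB is not acute, so the smallest enclosing circle has AB as diameter.
Centre = midpoint of AB = (-0.5, -7.5), r² = 34/4 = 8.5.
Centre = (-0.5, -7.5).

(-0.5, -7.5)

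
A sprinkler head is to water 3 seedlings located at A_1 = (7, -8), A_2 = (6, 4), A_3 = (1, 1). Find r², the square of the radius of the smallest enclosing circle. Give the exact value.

32045/882

Side lengths²: A_1A_2² = 145, A_1A_3² = 117, A_2A_3² = 34.
Since A_1A_2² = 145 < 117 + 34 = 151, the triangle is acute, so the smallest enclosing circle is the circumcircle.
Circumcentre = (87/14, -85/42), r² = 32045/882.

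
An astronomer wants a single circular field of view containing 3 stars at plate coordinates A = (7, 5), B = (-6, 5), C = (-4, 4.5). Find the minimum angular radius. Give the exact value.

6.5

Side lengths²: AB² = 169, AC² = 121.25, BC² = 4.25.
Since AB² = 169 ≥ 121.25 + 4.25 = 125.5, the angle opposite AB is not acute, so the smallest enclosing circle has AB as diameter.
Centre = midpoint of AB = (0.5, 5), r² = 169/4 = 42.25.
r = √(42.25) = 6.5.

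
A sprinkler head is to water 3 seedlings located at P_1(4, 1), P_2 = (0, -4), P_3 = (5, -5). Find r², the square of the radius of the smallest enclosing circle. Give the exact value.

Side lengths²: P_1P_2² = 41, P_1P_3² = 37, P_2P_3² = 26.
Since P_1P_2² = 41 < 37 + 26 = 63, the triangle is acute, so the smallest enclosing circle is the circumcircle.
Circumcentre = (171/58, -131/58), r² = 19721/1682.

19721/1682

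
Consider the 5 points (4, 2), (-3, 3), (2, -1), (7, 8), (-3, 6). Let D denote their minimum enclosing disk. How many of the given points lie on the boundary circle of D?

3

By Welzl's lemma the MEC is supported by two points (diametrically opposite) or three points (on a circumcircle).
The minimum enclosing circle is determined by three boundary points: (-3, 3), (2, -1), (7, 8).
Their circumcentre is (63/26, 121/26) with r² = 10865/338.
The farthest remaining point (-3, 6) is at distance² 10553/338 ≤ 10865/338.
The points at distance exactly r from the centre are (-3, 3), (2, -1), (7, 8) — 3 points.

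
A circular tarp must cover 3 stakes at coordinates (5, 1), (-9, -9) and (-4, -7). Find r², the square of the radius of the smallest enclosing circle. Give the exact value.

74

Call the three points A, B, C in the order given.
Side lengths²: AB² = 296, AC² = 145, BC² = 29.
Since AB² = 296 ≥ 145 + 29 = 174, the angle opposite AB is not acute, so the smallest enclosing circle has AB as diameter.
Centre = midpoint of AB = (-2, -4), r² = 296/4 = 74.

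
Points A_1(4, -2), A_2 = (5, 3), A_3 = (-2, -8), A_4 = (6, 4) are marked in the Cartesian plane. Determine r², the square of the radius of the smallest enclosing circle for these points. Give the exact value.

52

The farthest pair is A_3–A_4 with squared distance 208. The circle on this segment as diameter has centre (2, -2) and r² = 208/4 = 52.
Check A_1: distance² to centre = 4 ≤ 52, so it lies inside.
All remaining points lie in this disk, and no smaller disk contains both endpoints, so this is the minimum enclosing circle.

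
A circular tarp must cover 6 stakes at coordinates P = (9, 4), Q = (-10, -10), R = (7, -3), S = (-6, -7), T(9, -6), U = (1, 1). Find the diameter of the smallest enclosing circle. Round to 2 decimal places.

By Welzl's lemma the MEC is supported by two points (diametrically opposite) or three points (on a circumcircle).
The farthest pair is P–Q with squared distance 557. The circle on this segment as diameter has centre (-0.5, -3) and r² = 557/4 = 139.25.
Check R: distance² to centre = 56.25 ≤ 139.25, so it lies inside.
All remaining points lie in this disk, and no smaller disk contains both endpoints, so this is the minimum enclosing circle.
Diameter = 2r = 2√(139.25) ≈ 23.60.

23.60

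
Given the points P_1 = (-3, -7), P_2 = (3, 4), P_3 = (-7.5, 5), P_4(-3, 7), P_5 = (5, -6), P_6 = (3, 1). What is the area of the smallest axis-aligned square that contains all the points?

196

The bounding box has width 12.5 and height 14.
An axis-aligned square enclosing the set must have side ≥ max(width, height).
So the minimum side is max(12.5, 14) = 14.
Area = 14² = 196.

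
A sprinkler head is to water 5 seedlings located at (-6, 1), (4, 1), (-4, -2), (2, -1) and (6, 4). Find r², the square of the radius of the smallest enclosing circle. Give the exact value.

38.25

A smallest enclosing disk is always determined by at most three of the input points on its boundary.
The farthest pair is (-6, 1)–(6, 4) with squared distance 153. The circle on this segment as diameter has centre (0, 2.5) and r² = 153/4 = 38.25.
Check (4, 1): distance² to centre = 18.25 ≤ 38.25, so it lies inside.
All remaining points lie in this disk, and no smaller disk contains both endpoints, so this is the minimum enclosing circle.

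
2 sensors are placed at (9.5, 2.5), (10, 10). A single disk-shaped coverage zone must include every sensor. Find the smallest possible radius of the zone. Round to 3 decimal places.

3.758

The smallest circle enclosing two points has them as diameter endpoints.
Centre = midpoint = (9.75, 6.25); r² = |(9.5, 2.5)−(10, 10)|²/4 = 56.5/4 = 14.125.
r = √(14.125) ≈ 3.758.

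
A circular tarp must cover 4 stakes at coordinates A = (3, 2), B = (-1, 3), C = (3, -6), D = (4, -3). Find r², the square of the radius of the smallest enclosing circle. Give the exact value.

24.25

By Welzl's lemma the MEC is supported by two points (diametrically opposite) or three points (on a circumcircle).
The farthest pair is B–C with squared distance 97. The circle on this segment as diameter has centre (1, -1.5) and r² = 97/4 = 24.25.
Check A: distance² to centre = 16.25 ≤ 24.25, so it lies inside.
All remaining points lie in this disk, and no smaller disk contains both endpoints, so this is the minimum enclosing circle.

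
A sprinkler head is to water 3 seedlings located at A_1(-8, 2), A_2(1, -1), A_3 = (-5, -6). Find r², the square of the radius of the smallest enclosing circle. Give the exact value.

Side lengths²: A_1A_2² = 90, A_1A_3² = 73, A_2A_3² = 61.
Since A_1A_2² = 90 < 73 + 61 = 134, the triangle is acute, so the smallest enclosing circle is the circumcircle.
Circumcentre = (-169/42, -15/14), r² = 22265/882.

22265/882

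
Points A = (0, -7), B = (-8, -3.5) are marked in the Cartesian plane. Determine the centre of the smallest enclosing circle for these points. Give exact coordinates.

The smallest circle enclosing two points has them as diameter endpoints.
Centre = midpoint = (-4, -5.25); r² = |AB|²/4 = 76.25/4 = 19.0625.
Centre = (-4, -5.25).

(-4, -5.25)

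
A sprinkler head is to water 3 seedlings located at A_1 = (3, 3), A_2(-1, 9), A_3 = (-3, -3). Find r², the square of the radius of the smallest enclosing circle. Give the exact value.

Side lengths²: A_1A_2² = 52, A_1A_3² = 72, A_2A_3² = 148.
Since A_2A_3² = 148 ≥ 72 + 52 = 124, the angle opposite A_2A_3 is not acute, so the smallest enclosing circle has A_2A_3 as diameter.
Centre = midpoint of A_2A_3 = (-2, 3), r² = 148/4 = 37.

37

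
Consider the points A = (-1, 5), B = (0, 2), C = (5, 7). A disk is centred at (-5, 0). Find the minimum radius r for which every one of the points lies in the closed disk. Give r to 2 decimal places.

The required radius is the distance from (-5, 0) to the farthest point.
Squared distances: 41, 29, 149.
Maximum is 149, attained at C.
r = √149 ≈ 12.21.

12.21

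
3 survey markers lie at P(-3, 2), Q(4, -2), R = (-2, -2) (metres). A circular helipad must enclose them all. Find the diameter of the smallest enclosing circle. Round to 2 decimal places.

8.06

Side lengths²: PQ² = 65, PR² = 17, QR² = 36.
Since PQ² = 65 ≥ 36 + 17 = 53, the angle opposite PQ is not acute, so the smallest enclosing circle has PQ as diameter.
Centre = midpoint of PQ = (0.5, 0), r² = 65/4 = 16.25.
Diameter = 2r = 2√(16.25) ≈ 8.06.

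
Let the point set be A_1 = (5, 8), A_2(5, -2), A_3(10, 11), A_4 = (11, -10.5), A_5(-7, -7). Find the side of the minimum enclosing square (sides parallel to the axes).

21.5

The bounding box has width 18 and height 21.5.
An axis-aligned square enclosing the set must have side ≥ max(width, height).
So the minimum side is max(18, 21.5) = 21.5.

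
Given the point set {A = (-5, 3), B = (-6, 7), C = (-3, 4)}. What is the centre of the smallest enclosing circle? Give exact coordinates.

(-29/6, 31/6)

Side lengths²: AB² = 17, AC² = 5, BC² = 18.
Since BC² = 18 < 17 + 5 = 22, the triangle is acute, so the smallest enclosing circle is the circumcircle.
Circumcentre = (-29/6, 31/6), r² = 85/18.
Centre = (-29/6, 31/6).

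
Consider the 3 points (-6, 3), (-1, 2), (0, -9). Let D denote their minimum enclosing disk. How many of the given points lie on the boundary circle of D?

2

Call the three points A, B, C in the order given.
Side lengths²: AB² = 26, AC² = 180, BC² = 122.
Since AC² = 180 ≥ 122 + 26 = 148, the angle opposite AC is not acute, so the smallest enclosing circle has AC as diameter.
Centre = midpoint of AC = (-3, -3), r² = 180/4 = 45.
The points at distance exactly r from the centre are (-6, 3), (0, -9) — 2 points.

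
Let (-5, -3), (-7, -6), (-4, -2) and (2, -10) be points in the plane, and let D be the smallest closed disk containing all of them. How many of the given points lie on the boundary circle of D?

3

The minimum enclosing circle is determined by three boundary points: (-7, -6), (-4, -2), (2, -10).
Their circumcentre is (-23/12, -6.6875) with r² = 60625/2304.
The farthest remaining point (-5, -3) is at distance² 53233/2304 ≤ 60625/2304.
The points at distance exactly r from the centre are (-7, -6), (-4, -2), (2, -10) — 3 points.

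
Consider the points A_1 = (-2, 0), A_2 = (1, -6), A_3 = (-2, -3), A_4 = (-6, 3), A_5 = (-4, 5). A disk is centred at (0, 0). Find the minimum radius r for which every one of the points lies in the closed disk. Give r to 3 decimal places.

The required radius is the distance from (0, 0) to the farthest point.
Squared distances: 4, 37, 13, 45, 41.
Maximum is 45, attained at A_4.
r = √45 ≈ 6.708.

6.708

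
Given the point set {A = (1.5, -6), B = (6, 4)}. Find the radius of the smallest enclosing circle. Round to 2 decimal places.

5.48

The smallest circle enclosing two points has them as diameter endpoints.
Centre = midpoint = (3.75, -1); r² = |AB|²/4 = 120.25/4 = 30.0625.
r = √(30.0625) ≈ 5.48.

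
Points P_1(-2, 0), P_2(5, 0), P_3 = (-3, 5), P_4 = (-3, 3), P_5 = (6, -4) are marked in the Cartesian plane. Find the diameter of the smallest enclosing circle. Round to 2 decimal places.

The minimum enclosing circle of a finite set is fixed by two of the points (as a diameter) or three (as a circumcircle).
The farthest pair is P_3–P_5 with squared distance 162. The circle on this segment as diameter has centre (1.5, 0.5) and r² = 162/4 = 40.5.
Check P_1: distance² to centre = 12.5 ≤ 40.5, so it lies inside.
All remaining points lie in this disk, and no smaller disk contains both endpoints, so this is the minimum enclosing circle.
Diameter = 2r = 2√(40.5) ≈ 12.73.

12.73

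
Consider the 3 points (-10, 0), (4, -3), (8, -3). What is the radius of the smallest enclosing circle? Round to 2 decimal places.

Call the three points A, B, C in the order given.
Side lengths²: AB² = 205, AC² = 333, BC² = 16.
Since AC² = 333 ≥ 205 + 16 = 221, the angle opposite AC is not acute, so the smallest enclosing circle has AC as diameter.
Centre = midpoint of AC = (-1, -1.5), r² = 333/4 = 83.25.
r = √(83.25) ≈ 9.12.

9.12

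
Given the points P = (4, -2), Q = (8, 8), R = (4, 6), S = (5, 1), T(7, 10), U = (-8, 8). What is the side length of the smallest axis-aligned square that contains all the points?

The bounding box has width 16 and height 12.
An axis-aligned square enclosing the set must have side ≥ max(width, height).
So the minimum side is max(16, 12) = 16.

16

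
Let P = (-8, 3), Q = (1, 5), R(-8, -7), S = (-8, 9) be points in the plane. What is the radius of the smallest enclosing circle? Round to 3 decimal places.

8.207

The minimum enclosing circle of a finite set is fixed by two of the points (as a diameter) or three (as a circumcircle).
The minimum enclosing circle is determined by three boundary points: Q, R, S.
Their circumcentre is (-37/6, 1) with r² = 2425/36.
The farthest remaining point P is at distance² 265/36 ≤ 2425/36.
r = √(2425/36) ≈ 8.207.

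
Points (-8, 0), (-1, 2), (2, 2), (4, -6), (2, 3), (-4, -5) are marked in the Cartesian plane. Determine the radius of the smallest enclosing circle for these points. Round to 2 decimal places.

6.73

The minimum enclosing circle of a finite set is fixed by two of the points (as a diameter) or three (as a circumcircle).
The minimum enclosing circle is determined by three boundary points: (-8, 0), (4, -6), (2, 3).
Their circumcentre is (-1.78125, -2.5625) with r² = 45.2392578125.
The farthest remaining point (2, 2) is at distance² 35.1142578125 ≤ 45.2392578125.
r = √(45.2392578125) ≈ 6.73.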